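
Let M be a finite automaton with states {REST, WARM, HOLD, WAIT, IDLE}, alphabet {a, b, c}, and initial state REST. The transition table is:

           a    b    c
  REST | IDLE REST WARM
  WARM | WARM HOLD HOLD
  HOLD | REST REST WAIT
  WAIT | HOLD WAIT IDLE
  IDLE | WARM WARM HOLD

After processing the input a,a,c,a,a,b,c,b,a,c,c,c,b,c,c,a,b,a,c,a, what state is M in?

start at REST
read 'a': REST → IDLE
read 'a': IDLE → WARM
read 'c': WARM → HOLD
read 'a': HOLD → REST
read 'a': REST → IDLE
read 'b': IDLE → WARM
read 'c': WARM → HOLD
read 'b': HOLD → REST
read 'a': REST → IDLE
read 'c': IDLE → HOLD
read 'c': HOLD → WAIT
read 'c': WAIT → IDLE
read 'b': IDLE → WARM
read 'c': WARM → HOLD
read 'c': HOLD → WAIT
read 'a': WAIT → HOLD
read 'b': HOLD → REST
read 'a': REST → IDLE
read 'c': IDLE → HOLD
read 'a': HOLD → REST

REST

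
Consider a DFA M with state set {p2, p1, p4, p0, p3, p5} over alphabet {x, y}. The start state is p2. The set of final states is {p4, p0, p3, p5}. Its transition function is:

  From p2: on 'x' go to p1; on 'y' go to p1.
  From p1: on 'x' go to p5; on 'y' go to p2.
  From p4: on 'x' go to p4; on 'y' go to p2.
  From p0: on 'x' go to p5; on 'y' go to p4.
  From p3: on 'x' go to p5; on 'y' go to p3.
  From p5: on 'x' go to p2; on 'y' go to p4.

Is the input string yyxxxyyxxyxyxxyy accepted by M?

Trace: p2 -y-> p1 -y-> p2 -x-> p1 -x-> p5 -x-> p2 -y-> p1 -y-> p2 -x-> p1 -x-> p5 -y-> p4 -x-> p4 -y-> p2 -x-> p1 -x-> p5 -y-> p4 -y-> p2
End state p2 is not accepting.

No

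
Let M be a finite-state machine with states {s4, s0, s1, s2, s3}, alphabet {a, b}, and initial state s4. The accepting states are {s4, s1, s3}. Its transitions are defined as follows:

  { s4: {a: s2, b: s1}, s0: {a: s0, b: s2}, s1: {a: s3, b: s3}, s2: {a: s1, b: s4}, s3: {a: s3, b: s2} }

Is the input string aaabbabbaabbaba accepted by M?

start at s4
read 'a': s4 → s2
read 'a': s2 → s1
read 'a': s1 → s3
read 'b': s3 → s2
read 'b': s2 → s4
read 'a': s4 → s2
read 'b': s2 → s4
read 'b': s4 → s1
read 'a': s1 → s3
read 'a': s3 → s3
read 'b': s3 → s2
read 'b': s2 → s4
read 'a': s4 → s2
read 'b': s2 → s4
read 'a': s4 → s2
End state s2 is not accepting.

No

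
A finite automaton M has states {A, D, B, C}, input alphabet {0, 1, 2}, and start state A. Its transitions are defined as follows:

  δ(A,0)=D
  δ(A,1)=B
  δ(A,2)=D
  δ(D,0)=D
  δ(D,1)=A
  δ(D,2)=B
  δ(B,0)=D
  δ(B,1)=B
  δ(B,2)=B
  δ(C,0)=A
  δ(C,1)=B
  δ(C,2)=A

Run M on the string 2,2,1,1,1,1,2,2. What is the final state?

start at A
read '2': A → D
read '2': D → B
read '1': B → B
read '1': B → B
read '1': B → B
read '1': B → B
read '2': B → B
read '2': B → B

B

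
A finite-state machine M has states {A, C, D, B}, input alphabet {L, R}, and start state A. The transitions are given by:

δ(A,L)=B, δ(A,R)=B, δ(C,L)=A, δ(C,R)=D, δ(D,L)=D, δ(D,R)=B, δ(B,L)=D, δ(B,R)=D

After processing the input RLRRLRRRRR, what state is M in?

B

A → B → D → B → D → D → B → D → B → D → B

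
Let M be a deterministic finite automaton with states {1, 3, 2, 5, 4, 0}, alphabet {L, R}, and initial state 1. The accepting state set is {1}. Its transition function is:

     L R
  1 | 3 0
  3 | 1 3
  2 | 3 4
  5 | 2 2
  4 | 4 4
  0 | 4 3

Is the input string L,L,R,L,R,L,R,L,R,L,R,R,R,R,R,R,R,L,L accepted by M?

No

start at 1
read 'L': 1 → 3
read 'L': 3 → 1
read 'R': 1 → 0
read 'L': 0 → 4
read 'R': 4 → 4
read 'L': 4 → 4
read 'R': 4 → 4
read 'L': 4 → 4
read 'R': 4 → 4
read 'L': 4 → 4
read 'R': 4 → 4
read 'R': 4 → 4
read 'R': 4 → 4
read 'R': 4 → 4
read 'R': 4 → 4
read 'R': 4 → 4
read 'R': 4 → 4
read 'L': 4 → 4
read 'L': 4 → 4
End state 4 is not accepting.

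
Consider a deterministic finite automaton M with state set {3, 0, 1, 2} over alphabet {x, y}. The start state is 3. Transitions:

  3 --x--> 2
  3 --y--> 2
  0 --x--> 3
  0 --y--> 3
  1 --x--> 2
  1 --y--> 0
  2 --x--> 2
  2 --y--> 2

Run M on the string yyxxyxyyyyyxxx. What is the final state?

3 → 2 → 2 → 2 → 2 → 2 → 2 → 2 → 2 → 2 → 2 → 2 → 2 → 2 → 2

2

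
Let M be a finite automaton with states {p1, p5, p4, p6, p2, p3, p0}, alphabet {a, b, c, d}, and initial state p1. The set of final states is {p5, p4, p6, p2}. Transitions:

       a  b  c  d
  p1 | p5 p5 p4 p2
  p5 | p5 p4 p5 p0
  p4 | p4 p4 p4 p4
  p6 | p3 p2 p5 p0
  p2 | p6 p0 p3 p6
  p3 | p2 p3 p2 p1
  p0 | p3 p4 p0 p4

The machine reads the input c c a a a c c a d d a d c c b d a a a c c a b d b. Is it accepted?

Yes

start at p1
read 'c': p1 → p4
read 'c': p4 → p4
read 'a': p4 → p4
read 'a': p4 → p4
read 'a': p4 → p4
read 'c': p4 → p4
read 'c': p4 → p4
read 'a': p4 → p4
read 'd': p4 → p4
read 'd': p4 → p4
read 'a': p4 → p4
read 'd': p4 → p4
read 'c': p4 → p4
read 'c': p4 → p4
read 'b': p4 → p4
read 'd': p4 → p4
read 'a': p4 → p4
read 'a': p4 → p4
read 'a': p4 → p4
read 'c': p4 → p4
read 'c': p4 → p4
read 'a': p4 → p4
read 'b': p4 → p4
read 'd': p4 → p4
read 'b': p4 → p4
End state p4 is accepting.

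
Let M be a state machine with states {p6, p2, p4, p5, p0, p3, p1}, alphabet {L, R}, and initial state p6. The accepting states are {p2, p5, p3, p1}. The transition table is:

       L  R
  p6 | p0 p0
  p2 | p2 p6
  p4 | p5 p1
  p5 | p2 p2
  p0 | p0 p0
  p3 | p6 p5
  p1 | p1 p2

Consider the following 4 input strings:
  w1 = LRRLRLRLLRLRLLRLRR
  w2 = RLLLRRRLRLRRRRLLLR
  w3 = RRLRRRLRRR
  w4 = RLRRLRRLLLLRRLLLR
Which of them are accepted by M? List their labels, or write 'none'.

none

w1: p6 → p0 → p0 → p0 → p0 → p0 → p0 → p0 → p0 → p0 → p0 → p0 → p0 → p0 → p0 → p0 → p0 → p0 → p0  → end p0, rejected
w2: p6 → p0 → p0 → p0 → p0 → p0 → p0 → p0 → p0 → p0 → p0 → p0 → p0 → p0 → p0 → p0 → p0 → p0 → p0  → end p0, rejected
w3: p6 → p0 → p0 → p0 → p0 → p0 → p0 → p0 → p0 → p0 → p0  → end p0, rejected
w4: p6 → p0 → p0 → p0 → p0 → p0 → p0 → p0 → p0 → p0 → p0 → p0 → p0 → p0 → p0 → p0 → p0 → p0  → end p0, rejected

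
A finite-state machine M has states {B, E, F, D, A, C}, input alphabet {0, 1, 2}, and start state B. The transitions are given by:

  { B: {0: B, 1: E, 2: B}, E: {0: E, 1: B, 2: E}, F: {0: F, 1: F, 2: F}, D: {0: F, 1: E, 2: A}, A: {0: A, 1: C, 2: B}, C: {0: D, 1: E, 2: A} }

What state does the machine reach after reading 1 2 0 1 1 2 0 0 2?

start at B
read '1': B → E
read '2': E → E
read '0': E → E
read '1': E → B
read '1': B → E
read '2': E → E
read '0': E → E
read '0': E → E
read '2': E → E

E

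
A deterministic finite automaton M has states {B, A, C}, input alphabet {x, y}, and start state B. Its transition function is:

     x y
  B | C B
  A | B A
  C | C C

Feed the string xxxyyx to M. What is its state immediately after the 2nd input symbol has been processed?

C

Trace: B -x-> C -x-> C
After 2 symbols: C.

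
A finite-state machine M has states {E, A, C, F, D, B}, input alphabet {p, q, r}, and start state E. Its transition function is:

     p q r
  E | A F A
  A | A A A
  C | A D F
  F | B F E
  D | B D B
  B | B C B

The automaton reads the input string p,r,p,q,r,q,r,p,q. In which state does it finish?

Trace: E -p-> A -r-> A -p-> A -q-> A -r-> A -q-> A -r-> A -p-> A -q-> A

A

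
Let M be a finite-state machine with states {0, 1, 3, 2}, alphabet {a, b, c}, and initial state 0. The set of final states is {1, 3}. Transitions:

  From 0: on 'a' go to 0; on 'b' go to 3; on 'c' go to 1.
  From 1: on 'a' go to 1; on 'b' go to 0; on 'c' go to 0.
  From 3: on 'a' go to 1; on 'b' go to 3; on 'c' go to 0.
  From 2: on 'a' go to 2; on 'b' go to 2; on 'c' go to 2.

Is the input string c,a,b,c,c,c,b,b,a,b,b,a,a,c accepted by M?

No

0 → 1 → 1 → 0 → 1 → 0 → 1 → 0 → 3 → 1 → 0 → 3 → 1 → 1 → 0
End state 0 is not accepting.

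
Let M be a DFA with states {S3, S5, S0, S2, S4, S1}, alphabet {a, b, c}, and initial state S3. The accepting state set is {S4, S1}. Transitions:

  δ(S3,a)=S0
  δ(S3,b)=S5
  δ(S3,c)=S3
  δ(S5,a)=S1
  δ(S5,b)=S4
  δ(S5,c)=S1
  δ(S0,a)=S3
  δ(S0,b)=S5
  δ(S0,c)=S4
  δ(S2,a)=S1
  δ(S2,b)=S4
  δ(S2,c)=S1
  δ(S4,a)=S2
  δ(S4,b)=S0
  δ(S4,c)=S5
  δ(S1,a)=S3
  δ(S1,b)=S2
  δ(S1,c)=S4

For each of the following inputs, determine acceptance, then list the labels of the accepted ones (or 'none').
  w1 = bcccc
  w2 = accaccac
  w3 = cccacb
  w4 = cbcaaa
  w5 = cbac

w1, w2, w5

w1: Trace: S3 -b-> S5 -c-> S1 -c-> S4 -c-> S5 -c-> S1  → end S1, accepted
w2: Trace: S3 -a-> S0 -c-> S4 -c-> S5 -a-> S1 -c-> S4 -c-> S5 -a-> S1 -c-> S4  → end S4, accepted
w3: Trace: S3 -c-> S3 -c-> S3 -c-> S3 -a-> S0 -c-> S4 -b-> S0  → end S0, rejected
w4: Trace: S3 -c-> S3 -b-> S5 -c-> S1 -a-> S3 -a-> S0 -a-> S3  → end S3, rejected
w5: Trace: S3 -c-> S3 -b-> S5 -a-> S1 -c-> S4  → end S4, accepted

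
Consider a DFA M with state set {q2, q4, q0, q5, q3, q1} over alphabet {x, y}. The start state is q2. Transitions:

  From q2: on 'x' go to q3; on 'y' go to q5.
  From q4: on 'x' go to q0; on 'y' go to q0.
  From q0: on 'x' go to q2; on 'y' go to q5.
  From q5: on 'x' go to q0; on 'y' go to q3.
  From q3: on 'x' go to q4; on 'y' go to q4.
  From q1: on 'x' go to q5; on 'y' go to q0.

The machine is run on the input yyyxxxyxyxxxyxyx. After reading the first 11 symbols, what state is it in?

q2 → q5 → q3 → q4 → q0 → q2 → q3 → q4 → q0 → q5 → q0 → q2
After 11 symbols: q2.

q2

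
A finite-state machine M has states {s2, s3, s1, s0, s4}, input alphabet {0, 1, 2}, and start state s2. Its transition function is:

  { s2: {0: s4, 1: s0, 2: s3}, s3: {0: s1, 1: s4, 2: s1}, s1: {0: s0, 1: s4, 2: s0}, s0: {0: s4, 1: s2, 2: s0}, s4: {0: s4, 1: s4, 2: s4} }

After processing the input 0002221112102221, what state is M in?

Trace: s2 -0-> s4 -0-> s4 -0-> s4 -2-> s4 -2-> s4 -2-> s4 -1-> s4 -1-> s4 -1-> s4 -2-> s4 -1-> s4 -0-> s4 -2-> s4 -2-> s4 -2-> s4 -1-> s4

s4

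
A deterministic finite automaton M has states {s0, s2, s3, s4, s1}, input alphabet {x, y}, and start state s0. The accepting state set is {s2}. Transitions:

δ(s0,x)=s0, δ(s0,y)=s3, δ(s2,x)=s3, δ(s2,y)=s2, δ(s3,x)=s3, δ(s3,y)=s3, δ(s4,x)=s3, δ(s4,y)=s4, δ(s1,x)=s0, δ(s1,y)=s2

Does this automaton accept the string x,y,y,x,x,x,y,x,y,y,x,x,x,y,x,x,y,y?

start at s0
read 'x': s0 → s0
read 'y': s0 → s3
read 'y': s3 → s3
read 'x': s3 → s3
read 'x': s3 → s3
read 'x': s3 → s3
read 'y': s3 → s3
read 'x': s3 → s3
read 'y': s3 → s3
read 'y': s3 → s3
read 'x': s3 → s3
read 'x': s3 → s3
read 'x': s3 → s3
read 'y': s3 → s3
read 'x': s3 → s3
read 'x': s3 → s3
read 'y': s3 → s3
read 'y': s3 → s3
End state s3 is not accepting.

No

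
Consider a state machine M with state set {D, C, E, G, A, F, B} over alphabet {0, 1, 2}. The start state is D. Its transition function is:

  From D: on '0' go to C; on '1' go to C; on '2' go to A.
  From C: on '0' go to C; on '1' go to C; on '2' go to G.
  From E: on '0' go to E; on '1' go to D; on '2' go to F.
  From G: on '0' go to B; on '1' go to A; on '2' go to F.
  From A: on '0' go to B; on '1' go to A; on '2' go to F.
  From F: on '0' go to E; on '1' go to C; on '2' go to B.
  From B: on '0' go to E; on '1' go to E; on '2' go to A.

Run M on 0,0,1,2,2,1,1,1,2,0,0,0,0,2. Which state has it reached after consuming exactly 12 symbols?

start at D
read '0': D → C
read '0': C → C
read '1': C → C
read '2': C → G
read '2': G → F
read '1': F → C
read '1': C → C
read '1': C → C
read '2': C → G
read '0': G → B
read '0': B → E
read '0': E → E
After 12 symbols: E.

E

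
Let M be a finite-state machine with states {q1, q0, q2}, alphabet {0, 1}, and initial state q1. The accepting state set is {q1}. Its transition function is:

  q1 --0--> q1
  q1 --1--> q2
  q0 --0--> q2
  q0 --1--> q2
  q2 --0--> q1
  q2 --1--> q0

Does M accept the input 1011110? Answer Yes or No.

No

start at q1
read '1': q1 → q2
read '0': q2 → q1
read '1': q1 → q2
read '1': q2 → q0
read '1': q0 → q2
read '1': q2 → q0
read '0': q0 → q2
End state q2 is not accepting.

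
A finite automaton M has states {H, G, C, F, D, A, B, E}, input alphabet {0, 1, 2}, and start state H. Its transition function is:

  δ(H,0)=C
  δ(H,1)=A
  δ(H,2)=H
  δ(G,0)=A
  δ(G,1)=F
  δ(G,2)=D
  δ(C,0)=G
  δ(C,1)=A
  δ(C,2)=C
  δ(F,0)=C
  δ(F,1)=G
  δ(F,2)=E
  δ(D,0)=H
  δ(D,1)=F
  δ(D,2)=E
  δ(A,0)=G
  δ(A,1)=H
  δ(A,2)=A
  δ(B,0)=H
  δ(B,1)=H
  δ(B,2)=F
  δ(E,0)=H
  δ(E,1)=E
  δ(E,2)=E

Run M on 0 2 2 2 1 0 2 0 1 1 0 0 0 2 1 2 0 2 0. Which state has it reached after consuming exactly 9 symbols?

A

Trace: H -0-> C -2-> C -2-> C -2-> C -1-> A -0-> G -2-> D -0-> H -1-> A
After 9 symbols: A.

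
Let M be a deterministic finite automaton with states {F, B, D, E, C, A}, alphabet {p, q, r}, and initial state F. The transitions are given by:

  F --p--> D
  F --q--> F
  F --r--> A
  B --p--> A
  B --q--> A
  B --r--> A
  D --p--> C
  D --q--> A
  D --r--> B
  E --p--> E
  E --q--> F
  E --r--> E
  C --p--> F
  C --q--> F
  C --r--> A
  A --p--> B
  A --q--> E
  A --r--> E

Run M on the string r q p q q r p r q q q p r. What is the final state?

start at F
read 'r': F → A
read 'q': A → E
read 'p': E → E
read 'q': E → F
read 'q': F → F
read 'r': F → A
read 'p': A → B
read 'r': B → A
read 'q': A → E
read 'q': E → F
read 'q': F → F
read 'p': F → D
read 'r': D → B

B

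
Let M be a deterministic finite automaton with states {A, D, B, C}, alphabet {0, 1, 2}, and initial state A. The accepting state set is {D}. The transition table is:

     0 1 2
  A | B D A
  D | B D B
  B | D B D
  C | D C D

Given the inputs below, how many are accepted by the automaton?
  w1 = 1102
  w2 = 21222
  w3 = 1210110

w1: Trace: A -1-> D -1-> D -0-> B -2-> D  → end D, accepted
w2: Trace: A -2-> A -1-> D -2-> B -2-> D -2-> B  → end B, rejected
w3: Trace: A -1-> D -2-> B -1-> B -0-> D -1-> D -1-> D -0-> B  → end B, rejected

1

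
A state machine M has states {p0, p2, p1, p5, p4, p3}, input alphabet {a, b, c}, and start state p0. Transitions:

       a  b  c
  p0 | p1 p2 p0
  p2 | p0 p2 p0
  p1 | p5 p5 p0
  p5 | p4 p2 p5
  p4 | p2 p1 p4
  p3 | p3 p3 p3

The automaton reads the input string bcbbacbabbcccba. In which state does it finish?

p0 → p2 → p0 → p2 → p2 → p0 → p0 → p2 → p0 → p2 → p2 → p0 → p0 → p0 → p2 → p0

p0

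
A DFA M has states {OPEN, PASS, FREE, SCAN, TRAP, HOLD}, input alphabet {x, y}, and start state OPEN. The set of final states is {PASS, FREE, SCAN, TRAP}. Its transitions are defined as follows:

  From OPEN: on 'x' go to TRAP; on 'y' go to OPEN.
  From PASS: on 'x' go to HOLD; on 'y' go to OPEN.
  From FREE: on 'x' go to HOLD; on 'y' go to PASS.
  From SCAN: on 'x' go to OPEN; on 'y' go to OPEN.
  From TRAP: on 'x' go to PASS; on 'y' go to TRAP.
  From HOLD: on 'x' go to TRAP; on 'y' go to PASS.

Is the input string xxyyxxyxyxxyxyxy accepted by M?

Trace: OPEN -x-> TRAP -x-> PASS -y-> OPEN -y-> OPEN -x-> TRAP -x-> PASS -y-> OPEN -x-> TRAP -y-> TRAP -x-> PASS -x-> HOLD -y-> PASS -x-> HOLD -y-> PASS -x-> HOLD -y-> PASS
End state PASS is accepting.

Yes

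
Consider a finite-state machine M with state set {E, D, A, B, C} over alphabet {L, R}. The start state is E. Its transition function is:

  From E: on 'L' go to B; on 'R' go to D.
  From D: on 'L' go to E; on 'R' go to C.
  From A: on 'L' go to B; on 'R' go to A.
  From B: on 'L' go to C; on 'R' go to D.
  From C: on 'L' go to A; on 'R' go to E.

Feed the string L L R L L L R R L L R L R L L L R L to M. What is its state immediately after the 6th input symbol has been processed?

Trace: E -L-> B -L-> C -R-> E -L-> B -L-> C -L-> A
After 6 symbols: A.

A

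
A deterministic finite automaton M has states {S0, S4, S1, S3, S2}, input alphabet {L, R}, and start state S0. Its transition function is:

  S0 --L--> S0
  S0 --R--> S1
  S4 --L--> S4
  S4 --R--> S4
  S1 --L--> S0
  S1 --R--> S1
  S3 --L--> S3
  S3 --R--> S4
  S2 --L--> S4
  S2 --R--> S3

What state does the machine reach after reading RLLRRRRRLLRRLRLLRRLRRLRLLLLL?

Trace: S0 -R-> S1 -L-> S0 -L-> S0 -R-> S1 -R-> S1 -R-> S1 -R-> S1 -R-> S1 -L-> S0 -L-> S0 -R-> S1 -R-> S1 -L-> S0 -R-> S1 -L-> S0 -L-> S0 -R-> S1 -R-> S1 -L-> S0 -R-> S1 -R-> S1 -L-> S0 -R-> S1 -L-> S0 -L-> S0 -L-> S0 -L-> S0 -L-> S0

S0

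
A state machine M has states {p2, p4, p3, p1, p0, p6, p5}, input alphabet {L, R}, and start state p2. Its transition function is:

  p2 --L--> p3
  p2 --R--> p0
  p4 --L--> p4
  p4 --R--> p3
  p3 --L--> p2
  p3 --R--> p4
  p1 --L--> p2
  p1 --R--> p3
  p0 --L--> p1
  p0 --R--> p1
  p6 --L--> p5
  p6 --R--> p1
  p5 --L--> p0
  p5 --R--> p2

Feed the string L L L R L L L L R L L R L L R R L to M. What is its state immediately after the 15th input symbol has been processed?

p3

p2 → p3 → p2 → p3 → p4 → p4 → p4 → p4 → p4 → p3 → p2 → p3 → p4 → p4 → p4 → p3
After 15 symbols: p3.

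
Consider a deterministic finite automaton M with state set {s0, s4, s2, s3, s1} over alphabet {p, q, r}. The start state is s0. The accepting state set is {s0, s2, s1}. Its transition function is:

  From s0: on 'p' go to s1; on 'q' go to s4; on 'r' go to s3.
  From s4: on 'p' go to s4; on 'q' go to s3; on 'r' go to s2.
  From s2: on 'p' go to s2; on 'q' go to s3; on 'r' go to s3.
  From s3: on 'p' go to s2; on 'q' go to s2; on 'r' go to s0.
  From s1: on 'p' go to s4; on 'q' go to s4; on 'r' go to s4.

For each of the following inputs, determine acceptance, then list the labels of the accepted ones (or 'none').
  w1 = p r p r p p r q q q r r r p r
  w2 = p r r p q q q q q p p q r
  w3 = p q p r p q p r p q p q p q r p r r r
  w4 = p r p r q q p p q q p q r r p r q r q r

w2

w1: Trace: s0 -p-> s1 -r-> s4 -p-> s4 -r-> s2 -p-> s2 -p-> s2 -r-> s3 -q-> s2 -q-> s3 -q-> s2 -r-> s3 -r-> s0 -r-> s3 -p-> s2 -r-> s3  → end s3, rejected
w2: Trace: s0 -p-> s1 -r-> s4 -r-> s2 -p-> s2 -q-> s3 -q-> s2 -q-> s3 -q-> s2 -q-> s3 -p-> s2 -p-> s2 -q-> s3 -r-> s0  → end s0, accepted
w3: Trace: s0 -p-> s1 -q-> s4 -p-> s4 -r-> s2 -p-> s2 -q-> s3 -p-> s2 -r-> s3 -p-> s2 -q-> s3 -p-> s2 -q-> s3 -p-> s2 -q-> s3 -r-> s0 -p-> s1 -r-> s4 -r-> s2 -r-> s3  → end s3, rejected
w4: Trace: s0 -p-> s1 -r-> s4 -p-> s4 -r-> s2 -q-> s3 -q-> s2 -p-> s2 -p-> s2 -q-> s3 -q-> s2 -p-> s2 -q-> s3 -r-> s0 -r-> s3 -p-> s2 -r-> s3 -q-> s2 -r-> s3 -q-> s2 -r-> s3  → end s3, rejected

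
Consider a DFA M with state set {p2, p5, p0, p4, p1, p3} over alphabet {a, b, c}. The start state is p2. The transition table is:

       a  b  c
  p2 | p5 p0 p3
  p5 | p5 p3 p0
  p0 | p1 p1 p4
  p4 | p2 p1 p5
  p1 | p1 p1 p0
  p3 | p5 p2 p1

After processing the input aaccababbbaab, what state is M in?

p1

Trace: p2 -a-> p5 -a-> p5 -c-> p0 -c-> p4 -a-> p2 -b-> p0 -a-> p1 -b-> p1 -b-> p1 -b-> p1 -a-> p1 -a-> p1 -b-> p1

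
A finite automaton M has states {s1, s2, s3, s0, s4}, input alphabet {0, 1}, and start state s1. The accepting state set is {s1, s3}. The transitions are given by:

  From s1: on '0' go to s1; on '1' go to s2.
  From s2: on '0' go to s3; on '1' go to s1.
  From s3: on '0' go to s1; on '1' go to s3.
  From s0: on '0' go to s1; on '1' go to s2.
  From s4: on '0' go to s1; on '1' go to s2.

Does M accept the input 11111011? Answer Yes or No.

s1 → s2 → s1 → s2 → s1 → s2 → s3 → s3 → s3
End state s3 is accepting.

Yes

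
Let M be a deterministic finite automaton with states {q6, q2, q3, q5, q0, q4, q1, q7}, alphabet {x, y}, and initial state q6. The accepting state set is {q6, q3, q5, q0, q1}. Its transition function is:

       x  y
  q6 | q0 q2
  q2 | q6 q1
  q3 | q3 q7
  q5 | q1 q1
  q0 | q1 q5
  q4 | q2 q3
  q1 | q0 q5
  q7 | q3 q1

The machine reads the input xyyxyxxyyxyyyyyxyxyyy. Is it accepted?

Yes

q6 → q0 → q5 → q1 → q0 → q5 → q1 → q0 → q5 → q1 → q0 → q5 → q1 → q5 → q1 → q5 → q1 → q5 → q1 → q5 → q1 → q5
End state q5 is accepting.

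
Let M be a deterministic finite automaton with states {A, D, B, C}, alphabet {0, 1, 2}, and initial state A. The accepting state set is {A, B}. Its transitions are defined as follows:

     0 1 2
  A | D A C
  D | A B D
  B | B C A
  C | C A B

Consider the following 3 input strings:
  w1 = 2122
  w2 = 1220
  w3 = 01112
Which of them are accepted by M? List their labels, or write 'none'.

w1, w2

w1: A → C → A → C → B  → end B, accepted
w2: A → A → C → B → B  → end B, accepted
w3: A → D → B → C → A → C  → end C, rejected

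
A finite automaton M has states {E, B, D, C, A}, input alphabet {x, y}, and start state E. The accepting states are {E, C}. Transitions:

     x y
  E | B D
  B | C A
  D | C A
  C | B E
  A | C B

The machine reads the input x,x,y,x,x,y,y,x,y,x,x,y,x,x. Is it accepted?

E → B → C → E → B → C → E → D → C → E → B → C → E → B → C
End state C is accepting.

Yes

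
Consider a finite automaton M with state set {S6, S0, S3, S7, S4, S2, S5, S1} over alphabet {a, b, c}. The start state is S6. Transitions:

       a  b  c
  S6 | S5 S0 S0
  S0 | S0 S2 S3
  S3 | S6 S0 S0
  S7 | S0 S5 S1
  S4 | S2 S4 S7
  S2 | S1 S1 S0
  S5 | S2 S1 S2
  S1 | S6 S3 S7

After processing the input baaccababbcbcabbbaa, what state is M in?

S5

S6 → S0 → S0 → S0 → S3 → S0 → S0 → S2 → S1 → S3 → S0 → S3 → S0 → S3 → S6 → S0 → S2 → S1 → S6 → S5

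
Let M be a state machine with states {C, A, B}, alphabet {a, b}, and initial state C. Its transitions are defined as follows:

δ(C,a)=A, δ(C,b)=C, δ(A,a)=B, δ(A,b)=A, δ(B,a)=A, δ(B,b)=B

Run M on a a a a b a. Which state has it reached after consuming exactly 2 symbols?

Trace: C -a-> A -a-> B
After 2 symbols: B.

B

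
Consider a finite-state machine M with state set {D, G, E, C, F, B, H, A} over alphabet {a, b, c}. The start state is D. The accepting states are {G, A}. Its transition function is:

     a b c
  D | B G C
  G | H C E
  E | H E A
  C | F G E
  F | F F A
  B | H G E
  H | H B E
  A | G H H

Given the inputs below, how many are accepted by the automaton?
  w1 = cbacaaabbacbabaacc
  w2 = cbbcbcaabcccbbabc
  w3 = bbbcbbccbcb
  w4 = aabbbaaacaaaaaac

w1: Trace: D -c-> C -b-> G -a-> H -c-> E -a-> H -a-> H -a-> H -b-> B -b-> G -a-> H -c-> E -b-> E -a-> H -b-> B -a-> H -a-> H -c-> E -c-> A  → end A, accepted
w2: Trace: D -c-> C -b-> G -b-> C -c-> E -b-> E -c-> A -a-> G -a-> H -b-> B -c-> E -c-> A -c-> H -b-> B -b-> G -a-> H -b-> B -c-> E  → end E, rejected
w3: Trace: D -b-> G -b-> C -b-> G -c-> E -b-> E -b-> E -c-> A -c-> H -b-> B -c-> E -b-> E  → end E, rejected
w4: Trace: D -a-> B -a-> H -b-> B -b-> G -b-> C -a-> F -a-> F -a-> F -c-> A -a-> G -a-> H -a-> H -a-> H -a-> H -a-> H -c-> E  → end E, rejected

1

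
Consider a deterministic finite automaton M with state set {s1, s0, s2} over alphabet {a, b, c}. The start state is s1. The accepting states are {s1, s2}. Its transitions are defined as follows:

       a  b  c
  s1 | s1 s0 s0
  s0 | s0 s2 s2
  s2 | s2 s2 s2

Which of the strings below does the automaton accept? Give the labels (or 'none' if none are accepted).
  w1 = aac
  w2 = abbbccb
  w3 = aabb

w2, w3

w1: Trace: s1 -a-> s1 -a-> s1 -c-> s0  → end s0, rejected
w2: Trace: s1 -a-> s1 -b-> s0 -b-> s2 -b-> s2 -c-> s2 -c-> s2 -b-> s2  → end s2, accepted
w3: Trace: s1 -a-> s1 -a-> s1 -b-> s0 -b-> s2  → end s2, accepted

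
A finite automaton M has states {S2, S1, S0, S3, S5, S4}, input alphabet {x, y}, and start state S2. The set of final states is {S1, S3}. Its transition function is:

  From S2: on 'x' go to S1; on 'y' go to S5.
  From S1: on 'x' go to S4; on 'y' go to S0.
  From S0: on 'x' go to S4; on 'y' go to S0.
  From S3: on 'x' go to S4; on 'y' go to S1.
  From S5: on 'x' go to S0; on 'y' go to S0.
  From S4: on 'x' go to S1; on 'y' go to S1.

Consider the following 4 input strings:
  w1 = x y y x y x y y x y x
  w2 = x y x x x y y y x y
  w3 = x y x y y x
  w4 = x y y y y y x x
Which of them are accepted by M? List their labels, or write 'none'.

w2, w4

w1: S2 → S1 → S0 → S0 → S4 → S1 → S4 → S1 → S0 → S4 → S1 → S4  → end S4, rejected
w2: S2 → S1 → S0 → S4 → S1 → S4 → S1 → S0 → S0 → S4 → S1  → end S1, accepted
w3: S2 → S1 → S0 → S4 → S1 → S0 → S4  → end S4, rejected
w4: S2 → S1 → S0 → S0 → S0 → S0 → S0 → S4 → S1  → end S1, accepted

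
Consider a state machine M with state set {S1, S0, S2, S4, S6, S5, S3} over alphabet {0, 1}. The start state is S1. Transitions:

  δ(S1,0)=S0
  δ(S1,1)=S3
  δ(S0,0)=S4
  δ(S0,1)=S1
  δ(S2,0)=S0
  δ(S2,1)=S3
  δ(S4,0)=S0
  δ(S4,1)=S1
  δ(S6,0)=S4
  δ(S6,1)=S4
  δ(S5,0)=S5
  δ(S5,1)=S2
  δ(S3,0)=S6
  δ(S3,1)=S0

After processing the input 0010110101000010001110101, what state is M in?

S1

Trace: S1 -0-> S0 -0-> S4 -1-> S1 -0-> S0 -1-> S1 -1-> S3 -0-> S6 -1-> S4 -0-> S0 -1-> S1 -0-> S0 -0-> S4 -0-> S0 -0-> S4 -1-> S1 -0-> S0 -0-> S4 -0-> S0 -1-> S1 -1-> S3 -1-> S0 -0-> S4 -1-> S1 -0-> S0 -1-> S1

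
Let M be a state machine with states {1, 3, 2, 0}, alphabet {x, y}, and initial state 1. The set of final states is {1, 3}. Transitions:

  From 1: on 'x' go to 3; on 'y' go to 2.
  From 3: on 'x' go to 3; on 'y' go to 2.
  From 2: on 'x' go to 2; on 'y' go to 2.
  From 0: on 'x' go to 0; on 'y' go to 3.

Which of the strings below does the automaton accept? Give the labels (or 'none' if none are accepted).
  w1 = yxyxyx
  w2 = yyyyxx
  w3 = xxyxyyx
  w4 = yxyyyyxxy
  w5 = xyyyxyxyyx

none

w1: Trace: 1 -y-> 2 -x-> 2 -y-> 2 -x-> 2 -y-> 2 -x-> 2  → end 2, rejected
w2: Trace: 1 -y-> 2 -y-> 2 -y-> 2 -y-> 2 -x-> 2 -x-> 2  → end 2, rejected
w3: Trace: 1 -x-> 3 -x-> 3 -y-> 2 -x-> 2 -y-> 2 -y-> 2 -x-> 2  → end 2, rejected
w4: Trace: 1 -y-> 2 -x-> 2 -y-> 2 -y-> 2 -y-> 2 -y-> 2 -x-> 2 -x-> 2 -y-> 2  → end 2, rejected
w5: Trace: 1 -x-> 3 -y-> 2 -y-> 2 -y-> 2 -x-> 2 -y-> 2 -x-> 2 -y-> 2 -y-> 2 -x-> 2  → end 2, rejected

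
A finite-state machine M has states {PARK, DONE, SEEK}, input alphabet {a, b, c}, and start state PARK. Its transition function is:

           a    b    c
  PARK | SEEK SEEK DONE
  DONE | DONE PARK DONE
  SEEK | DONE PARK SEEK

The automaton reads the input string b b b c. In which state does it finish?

PARK → SEEK → PARK → SEEK → SEEK

SEEK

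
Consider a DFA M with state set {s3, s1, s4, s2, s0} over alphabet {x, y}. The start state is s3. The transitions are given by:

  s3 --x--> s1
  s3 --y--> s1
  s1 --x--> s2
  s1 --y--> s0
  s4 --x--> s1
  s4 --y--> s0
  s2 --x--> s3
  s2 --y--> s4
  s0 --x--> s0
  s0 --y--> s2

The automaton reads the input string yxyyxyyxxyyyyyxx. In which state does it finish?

s0

start at s3
read 'y': s3 → s1
read 'x': s1 → s2
read 'y': s2 → s4
read 'y': s4 → s0
read 'x': s0 → s0
read 'y': s0 → s2
read 'y': s2 → s4
read 'x': s4 → s1
read 'x': s1 → s2
read 'y': s2 → s4
read 'y': s4 → s0
read 'y': s0 → s2
read 'y': s2 → s4
read 'y': s4 → s0
read 'x': s0 → s0
read 'x': s0 → s0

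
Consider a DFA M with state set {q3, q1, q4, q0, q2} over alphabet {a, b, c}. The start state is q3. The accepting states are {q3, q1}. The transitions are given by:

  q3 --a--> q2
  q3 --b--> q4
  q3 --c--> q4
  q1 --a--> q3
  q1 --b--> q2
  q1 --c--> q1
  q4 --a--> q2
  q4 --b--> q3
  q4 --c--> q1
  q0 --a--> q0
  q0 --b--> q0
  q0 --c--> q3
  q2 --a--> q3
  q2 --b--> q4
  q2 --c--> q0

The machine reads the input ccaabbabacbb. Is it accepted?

No

q3 → q4 → q1 → q3 → q2 → q4 → q3 → q2 → q4 → q2 → q0 → q0 → q0
End state q0 is not accepting.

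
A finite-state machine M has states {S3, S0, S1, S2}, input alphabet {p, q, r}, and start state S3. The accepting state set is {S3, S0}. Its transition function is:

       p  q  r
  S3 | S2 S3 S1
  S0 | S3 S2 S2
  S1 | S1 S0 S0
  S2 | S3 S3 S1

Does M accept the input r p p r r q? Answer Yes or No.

Yes

start at S3
read 'r': S3 → S1
read 'p': S1 → S1
read 'p': S1 → S1
read 'r': S1 → S0
read 'r': S0 → S2
read 'q': S2 → S3
End state S3 is accepting.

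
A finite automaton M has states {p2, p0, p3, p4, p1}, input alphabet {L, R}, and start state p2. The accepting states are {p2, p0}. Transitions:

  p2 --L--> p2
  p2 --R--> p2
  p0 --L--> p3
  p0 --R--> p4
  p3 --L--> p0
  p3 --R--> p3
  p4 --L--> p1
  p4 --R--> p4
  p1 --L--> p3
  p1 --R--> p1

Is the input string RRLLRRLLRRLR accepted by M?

Yes

Trace: p2 -R-> p2 -R-> p2 -L-> p2 -L-> p2 -R-> p2 -R-> p2 -L-> p2 -L-> p2 -R-> p2 -R-> p2 -L-> p2 -R-> p2
End state p2 is accepting.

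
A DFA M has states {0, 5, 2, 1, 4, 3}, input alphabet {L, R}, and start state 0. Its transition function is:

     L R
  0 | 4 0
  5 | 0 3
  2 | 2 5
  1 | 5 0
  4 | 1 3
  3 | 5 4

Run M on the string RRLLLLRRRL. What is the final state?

0 → 0 → 0 → 4 → 1 → 5 → 0 → 0 → 0 → 0 → 4

4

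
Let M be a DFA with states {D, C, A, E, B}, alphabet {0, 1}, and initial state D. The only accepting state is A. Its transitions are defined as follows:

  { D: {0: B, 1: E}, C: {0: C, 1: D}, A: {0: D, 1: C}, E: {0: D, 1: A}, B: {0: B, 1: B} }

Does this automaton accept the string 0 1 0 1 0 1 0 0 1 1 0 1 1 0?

No

Trace: D -0-> B -1-> B -0-> B -1-> B -0-> B -1-> B -0-> B -0-> B -1-> B -1-> B -0-> B -1-> B -1-> B -0-> B
End state B is not accepting.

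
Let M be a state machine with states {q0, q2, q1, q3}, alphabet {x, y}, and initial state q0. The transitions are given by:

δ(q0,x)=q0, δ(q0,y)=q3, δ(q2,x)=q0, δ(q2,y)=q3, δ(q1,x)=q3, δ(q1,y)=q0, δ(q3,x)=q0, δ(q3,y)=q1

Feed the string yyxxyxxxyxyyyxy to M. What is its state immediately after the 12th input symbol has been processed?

q0 → q3 → q1 → q3 → q0 → q3 → q0 → q0 → q0 → q3 → q0 → q3 → q1
After 12 symbols: q1.

q1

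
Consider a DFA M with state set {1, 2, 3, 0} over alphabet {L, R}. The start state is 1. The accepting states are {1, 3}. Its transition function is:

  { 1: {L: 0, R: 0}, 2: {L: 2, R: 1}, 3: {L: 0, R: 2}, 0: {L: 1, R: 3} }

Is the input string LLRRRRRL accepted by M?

start at 1
read 'L': 1 → 0
read 'L': 0 → 1
read 'R': 1 → 0
read 'R': 0 → 3
read 'R': 3 → 2
read 'R': 2 → 1
read 'R': 1 → 0
read 'L': 0 → 1
End state 1 is accepting.

Yes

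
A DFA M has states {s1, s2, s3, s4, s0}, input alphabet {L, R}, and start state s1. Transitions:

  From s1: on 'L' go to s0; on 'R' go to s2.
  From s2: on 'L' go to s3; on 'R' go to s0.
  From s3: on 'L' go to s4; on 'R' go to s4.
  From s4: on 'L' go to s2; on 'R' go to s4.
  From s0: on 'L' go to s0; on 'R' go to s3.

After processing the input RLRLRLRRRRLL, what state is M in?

Trace: s1 -R-> s2 -L-> s3 -R-> s4 -L-> s2 -R-> s0 -L-> s0 -R-> s3 -R-> s4 -R-> s4 -R-> s4 -L-> s2 -L-> s3

s3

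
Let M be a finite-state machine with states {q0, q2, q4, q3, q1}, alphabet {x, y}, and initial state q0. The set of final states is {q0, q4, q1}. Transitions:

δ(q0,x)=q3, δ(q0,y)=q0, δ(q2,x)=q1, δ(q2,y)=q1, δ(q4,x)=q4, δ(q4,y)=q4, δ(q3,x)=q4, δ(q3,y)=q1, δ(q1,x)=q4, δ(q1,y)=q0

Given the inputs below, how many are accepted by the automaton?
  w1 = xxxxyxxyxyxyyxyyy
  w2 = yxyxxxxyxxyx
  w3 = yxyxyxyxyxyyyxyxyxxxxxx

w1: Trace: q0 -x-> q3 -x-> q4 -x-> q4 -x-> q4 -y-> q4 -x-> q4 -x-> q4 -y-> q4 -x-> q4 -y-> q4 -x-> q4 -y-> q4 -y-> q4 -x-> q4 -y-> q4 -y-> q4 -y-> q4  → end q4, accepted
w2: Trace: q0 -y-> q0 -x-> q3 -y-> q1 -x-> q4 -x-> q4 -x-> q4 -x-> q4 -y-> q4 -x-> q4 -x-> q4 -y-> q4 -x-> q4  → end q4, accepted
w3: Trace: q0 -y-> q0 -x-> q3 -y-> q1 -x-> q4 -y-> q4 -x-> q4 -y-> q4 -x-> q4 -y-> q4 -x-> q4 -y-> q4 -y-> q4 -y-> q4 -x-> q4 -y-> q4 -x-> q4 -y-> q4 -x-> q4 -x-> q4 -x-> q4 -x-> q4 -x-> q4 -x-> q4  → end q4, accepted

3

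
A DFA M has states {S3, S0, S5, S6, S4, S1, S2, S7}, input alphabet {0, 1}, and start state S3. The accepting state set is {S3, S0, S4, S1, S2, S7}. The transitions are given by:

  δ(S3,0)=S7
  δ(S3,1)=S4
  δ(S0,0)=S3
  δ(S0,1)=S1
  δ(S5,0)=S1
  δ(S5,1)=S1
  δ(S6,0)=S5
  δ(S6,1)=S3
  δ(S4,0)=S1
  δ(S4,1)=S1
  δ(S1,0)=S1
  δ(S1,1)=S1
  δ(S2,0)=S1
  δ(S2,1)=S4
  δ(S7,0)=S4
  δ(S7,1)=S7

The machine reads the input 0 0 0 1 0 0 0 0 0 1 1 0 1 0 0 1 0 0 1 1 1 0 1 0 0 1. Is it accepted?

S3 → S7 → S4 → S1 → S1 → S1 → S1 → S1 → S1 → S1 → S1 → S1 → S1 → S1 → S1 → S1 → S1 → S1 → S1 → S1 → S1 → S1 → S1 → S1 → S1 → S1 → S1
End state S1 is accepting.

Yes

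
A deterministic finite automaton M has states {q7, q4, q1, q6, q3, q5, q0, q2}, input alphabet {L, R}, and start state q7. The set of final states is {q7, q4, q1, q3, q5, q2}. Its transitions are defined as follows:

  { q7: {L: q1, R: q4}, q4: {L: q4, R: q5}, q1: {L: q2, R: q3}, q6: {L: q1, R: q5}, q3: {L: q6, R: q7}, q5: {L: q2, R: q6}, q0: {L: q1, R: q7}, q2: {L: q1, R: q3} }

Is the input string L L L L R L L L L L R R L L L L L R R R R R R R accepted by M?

q7 → q1 → q2 → q1 → q2 → q3 → q6 → q1 → q2 → q1 → q2 → q3 → q7 → q1 → q2 → q1 → q2 → q1 → q3 → q7 → q4 → q5 → q6 → q5 → q6
End state q6 is not accepting.

No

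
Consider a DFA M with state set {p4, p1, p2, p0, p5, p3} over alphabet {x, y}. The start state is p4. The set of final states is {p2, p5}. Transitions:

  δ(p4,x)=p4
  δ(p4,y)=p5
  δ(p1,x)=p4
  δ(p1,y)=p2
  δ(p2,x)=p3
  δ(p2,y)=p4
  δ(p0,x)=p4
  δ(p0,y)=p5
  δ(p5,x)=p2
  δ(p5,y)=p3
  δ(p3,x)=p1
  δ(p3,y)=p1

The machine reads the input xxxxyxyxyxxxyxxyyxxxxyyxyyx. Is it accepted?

No

start at p4
read 'x': p4 → p4
read 'x': p4 → p4
read 'x': p4 → p4
read 'x': p4 → p4
read 'y': p4 → p5
read 'x': p5 → p2
read 'y': p2 → p4
read 'x': p4 → p4
read 'y': p4 → p5
read 'x': p5 → p2
read 'x': p2 → p3
read 'x': p3 → p1
read 'y': p1 → p2
read 'x': p2 → p3
read 'x': p3 → p1
read 'y': p1 → p2
read 'y': p2 → p4
read 'x': p4 → p4
read 'x': p4 → p4
read 'x': p4 → p4
read 'x': p4 → p4
read 'y': p4 → p5
read 'y': p5 → p3
read 'x': p3 → p1
read 'y': p1 → p2
read 'y': p2 → p4
read 'x': p4 → p4
End state p4 is not accepting.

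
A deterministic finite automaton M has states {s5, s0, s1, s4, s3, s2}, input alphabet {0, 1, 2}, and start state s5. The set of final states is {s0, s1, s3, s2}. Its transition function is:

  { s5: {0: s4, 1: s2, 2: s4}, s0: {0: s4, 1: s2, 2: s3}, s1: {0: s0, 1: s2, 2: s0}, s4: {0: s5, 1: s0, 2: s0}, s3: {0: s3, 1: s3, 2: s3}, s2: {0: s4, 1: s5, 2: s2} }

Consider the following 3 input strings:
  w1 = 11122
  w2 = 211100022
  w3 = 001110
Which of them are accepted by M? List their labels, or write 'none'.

w1:
  start at s5
  read '1': s5 → s2
  read '1': s2 → s5
  read '1': s5 → s2
  read '2': s2 → s2
  read '2': s2 → s2
  end s2, accepted
w2:
  start at s5
  read '2': s5 → s4
  read '1': s4 → s0
  read '1': s0 → s2
  read '1': s2 → s5
  read '0': s5 → s4
  read '0': s4 → s5
  read '0': s5 → s4
  read '2': s4 → s0
  read '2': s0 → s3
  end s3, accepted
w3:
  start at s5
  read '0': s5 → s4
  read '0': s4 → s5
  read '1': s5 → s2
  read '1': s2 → s5
  read '1': s5 → s2
  read '0': s2 → s4
  end s4, rejected

w1, w2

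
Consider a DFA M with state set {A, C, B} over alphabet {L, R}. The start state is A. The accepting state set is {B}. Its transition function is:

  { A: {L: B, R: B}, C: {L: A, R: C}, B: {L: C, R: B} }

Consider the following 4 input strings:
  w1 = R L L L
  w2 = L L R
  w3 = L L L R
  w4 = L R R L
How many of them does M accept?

2

w1: Trace: A -R-> B -L-> C -L-> A -L-> B  → end B, accepted
w2: Trace: A -L-> B -L-> C -R-> C  → end C, rejected
w3: Trace: A -L-> B -L-> C -L-> A -R-> B  → end B, accepted
w4: Trace: A -L-> B -R-> B -R-> B -L-> C  → end C, rejected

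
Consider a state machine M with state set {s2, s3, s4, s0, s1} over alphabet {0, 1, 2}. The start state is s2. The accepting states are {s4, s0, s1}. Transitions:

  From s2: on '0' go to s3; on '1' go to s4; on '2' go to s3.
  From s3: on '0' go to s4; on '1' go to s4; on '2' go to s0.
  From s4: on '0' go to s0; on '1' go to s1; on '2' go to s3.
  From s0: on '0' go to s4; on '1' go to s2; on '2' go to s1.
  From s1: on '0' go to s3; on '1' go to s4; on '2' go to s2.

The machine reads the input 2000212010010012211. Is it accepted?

start at s2
read '2': s2 → s3
read '0': s3 → s4
read '0': s4 → s0
read '0': s0 → s4
read '2': s4 → s3
read '1': s3 → s4
read '2': s4 → s3
read '0': s3 → s4
read '1': s4 → s1
read '0': s1 → s3
read '0': s3 → s4
read '1': s4 → s1
read '0': s1 → s3
read '0': s3 → s4
read '1': s4 → s1
read '2': s1 → s2
read '2': s2 → s3
read '1': s3 → s4
read '1': s4 → s1
End state s1 is accepting.

Yes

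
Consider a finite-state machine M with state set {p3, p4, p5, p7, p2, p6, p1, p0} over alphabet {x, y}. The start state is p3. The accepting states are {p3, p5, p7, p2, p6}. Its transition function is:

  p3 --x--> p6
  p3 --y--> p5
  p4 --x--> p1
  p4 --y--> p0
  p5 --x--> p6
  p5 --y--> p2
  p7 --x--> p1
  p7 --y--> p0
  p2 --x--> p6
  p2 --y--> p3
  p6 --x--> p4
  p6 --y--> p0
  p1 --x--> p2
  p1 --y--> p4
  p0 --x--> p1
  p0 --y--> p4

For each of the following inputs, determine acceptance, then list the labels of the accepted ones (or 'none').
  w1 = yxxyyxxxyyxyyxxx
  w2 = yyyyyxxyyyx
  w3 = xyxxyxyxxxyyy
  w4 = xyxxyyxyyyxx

w1, w4

w1:
  start at p3
  read 'y': p3 → p5
  read 'x': p5 → p6
  read 'x': p6 → p4
  read 'y': p4 → p0
  read 'y': p0 → p4
  read 'x': p4 → p1
  read 'x': p1 → p2
  read 'x': p2 → p6
  read 'y': p6 → p0
  read 'y': p0 → p4
  read 'x': p4 → p1
  read 'y': p1 → p4
  read 'y': p4 → p0
  read 'x': p0 → p1
  read 'x': p1 → p2
  read 'x': p2 → p6
  end p6, accepted
w2:
  start at p3
  read 'y': p3 → p5
  read 'y': p5 → p2
  read 'y': p2 → p3
  read 'y': p3 → p5
  read 'y': p5 → p2
  read 'x': p2 → p6
  read 'x': p6 → p4
  read 'y': p4 → p0
  read 'y': p0 → p4
  read 'y': p4 → p0
  read 'x': p0 → p1
  end p1, rejected
w3:
  start at p3
  read 'x': p3 → p6
  read 'y': p6 → p0
  read 'x': p0 → p1
  read 'x': p1 → p2
  read 'y': p2 → p3
  read 'x': p3 → p6
  read 'y': p6 → p0
  read 'x': p0 → p1
  read 'x': p1 → p2
  read 'x': p2 → p6
  read 'y': p6 → p0
  read 'y': p0 → p4
  read 'y': p4 → p0
  end p0, rejected
w4:
  start at p3
  read 'x': p3 → p6
  read 'y': p6 → p0
  read 'x': p0 → p1
  read 'x': p1 → p2
  read 'y': p2 → p3
  read 'y': p3 → p5
  read 'x': p5 → p6
  read 'y': p6 → p0
  read 'y': p0 → p4
  read 'y': p4 → p0
  read 'x': p0 → p1
  read 'x': p1 → p2
  end p2, accepted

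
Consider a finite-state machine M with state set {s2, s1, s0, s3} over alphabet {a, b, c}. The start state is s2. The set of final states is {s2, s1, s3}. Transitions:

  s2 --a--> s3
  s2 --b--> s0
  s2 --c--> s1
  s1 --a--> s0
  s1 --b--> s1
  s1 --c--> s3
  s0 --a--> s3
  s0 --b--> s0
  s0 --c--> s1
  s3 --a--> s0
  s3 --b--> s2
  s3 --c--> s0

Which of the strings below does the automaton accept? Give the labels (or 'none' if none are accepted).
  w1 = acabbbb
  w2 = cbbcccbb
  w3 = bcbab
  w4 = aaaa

w1:
  start at s2
  read 'a': s2 → s3
  read 'c': s3 → s0
  read 'a': s0 → s3
  read 'b': s3 → s2
  read 'b': s2 → s0
  read 'b': s0 → s0
  read 'b': s0 → s0
  end s0, rejected
w2:
  start at s2
  read 'c': s2 → s1
  read 'b': s1 → s1
  read 'b': s1 → s1
  read 'c': s1 → s3
  read 'c': s3 → s0
  read 'c': s0 → s1
  read 'b': s1 → s1
  read 'b': s1 → s1
  end s1, accepted
w3:
  start at s2
  read 'b': s2 → s0
  read 'c': s0 → s1
  read 'b': s1 → s1
  read 'a': s1 → s0
  read 'b': s0 → s0
  end s0, rejected
w4:
  start at s2
  read 'a': s2 → s3
  read 'a': s3 → s0
  read 'a': s0 → s3
  read 'a': s3 → s0
  end s0, rejected

w2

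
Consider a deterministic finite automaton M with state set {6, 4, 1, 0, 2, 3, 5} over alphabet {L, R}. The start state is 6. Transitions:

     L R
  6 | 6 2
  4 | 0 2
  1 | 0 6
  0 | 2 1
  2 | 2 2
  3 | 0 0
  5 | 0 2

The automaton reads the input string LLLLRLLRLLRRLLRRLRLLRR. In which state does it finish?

2

start at 6
read 'L': 6 → 6
read 'L': 6 → 6
read 'L': 6 → 6
read 'L': 6 → 6
read 'R': 6 → 2
read 'L': 2 → 2
read 'L': 2 → 2
read 'R': 2 → 2
read 'L': 2 → 2
read 'L': 2 → 2
read 'R': 2 → 2
read 'R': 2 → 2
read 'L': 2 → 2
read 'L': 2 → 2
read 'R': 2 → 2
read 'R': 2 → 2
read 'L': 2 → 2
read 'R': 2 → 2
read 'L': 2 → 2
read 'L': 2 → 2
read 'R': 2 → 2
read 'R': 2 → 2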